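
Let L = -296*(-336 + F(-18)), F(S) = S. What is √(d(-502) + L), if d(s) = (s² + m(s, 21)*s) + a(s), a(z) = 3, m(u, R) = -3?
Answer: √358297 ≈ 598.58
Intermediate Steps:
d(s) = 3 + s² - 3*s (d(s) = (s² - 3*s) + 3 = 3 + s² - 3*s)
L = 104784 (L = -296*(-336 - 18) = -296*(-354) = 104784)
√(d(-502) + L) = √((3 + (-502)² - 3*(-502)) + 104784) = √((3 + 252004 + 1506) + 104784) = √(253513 + 104784) = √358297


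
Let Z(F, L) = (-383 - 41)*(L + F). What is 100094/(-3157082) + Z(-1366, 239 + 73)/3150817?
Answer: 547754720337/4973693817997 ≈ 0.11013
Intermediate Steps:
Z(F, L) = -424*F - 424*L (Z(F, L) = -424*(F + L) = -424*F - 424*L)
100094/(-3157082) + Z(-1366, 239 + 73)/3150817 = 100094/(-3157082) + (-424*(-1366) - 424*(239 + 73))/3150817 = 100094*(-1/3157082) + (579184 - 424*312)*(1/3150817) = -50047/1578541 + (579184 - 132288)*(1/3150817) = -50047/1578541 + 446896*(1/3150817) = -50047/1578541 + 446896/3150817 = 547754720337/4973693817997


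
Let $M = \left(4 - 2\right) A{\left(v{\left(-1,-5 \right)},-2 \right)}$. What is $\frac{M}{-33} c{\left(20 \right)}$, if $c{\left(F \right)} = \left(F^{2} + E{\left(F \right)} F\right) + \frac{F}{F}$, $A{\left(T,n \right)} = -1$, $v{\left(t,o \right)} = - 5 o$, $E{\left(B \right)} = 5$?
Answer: $\frac{334}{11} \approx 30.364$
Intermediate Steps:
$c{\left(F \right)} = 1 + F^{2} + 5 F$ ($c{\left(F \right)} = \left(F^{2} + 5 F\right) + \frac{F}{F} = \left(F^{2} + 5 F\right) + 1 = 1 + F^{2} + 5 F$)
$M = -2$ ($M = \left(4 - 2\right) \left(-1\right) = 2 \left(-1\right) = -2$)
$\frac{M}{-33} c{\left(20 \right)} = - \frac{2}{-33} \left(1 + 20^{2} + 5 \cdot 20\right) = \left(-2\right) \left(- \frac{1}{33}\right) \left(1 + 400 + 100\right) = \frac{2}{33} \cdot 501 = \frac{334}{11}$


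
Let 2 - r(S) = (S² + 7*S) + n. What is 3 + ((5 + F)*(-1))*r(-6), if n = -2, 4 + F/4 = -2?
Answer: 193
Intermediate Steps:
F = -24 (F = -16 + 4*(-2) = -16 - 8 = -24)
r(S) = 4 - S² - 7*S (r(S) = 2 - ((S² + 7*S) - 2) = 2 - (-2 + S² + 7*S) = 2 + (2 - S² - 7*S) = 4 - S² - 7*S)
3 + ((5 + F)*(-1))*r(-6) = 3 + ((5 - 24)*(-1))*(4 - 1*(-6)² - 7*(-6)) = 3 + (-19*(-1))*(4 - 1*36 + 42) = 3 + 19*(4 - 36 + 42) = 3 + 19*10 = 3 + 190 = 193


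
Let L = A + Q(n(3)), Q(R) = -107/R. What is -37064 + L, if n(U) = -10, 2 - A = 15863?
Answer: -529143/10 ≈ -52914.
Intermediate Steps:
A = -15861 (A = 2 - 1*15863 = 2 - 15863 = -15861)
L = -158503/10 (L = -15861 - 107/(-10) = -15861 - 107*(-⅒) = -15861 + 107/10 = -158503/10 ≈ -15850.)
-37064 + L = -37064 - 158503/10 = -529143/10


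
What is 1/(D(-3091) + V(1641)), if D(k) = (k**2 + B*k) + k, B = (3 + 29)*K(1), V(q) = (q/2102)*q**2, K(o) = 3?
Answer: 2102/23871880029 ≈ 8.8053e-8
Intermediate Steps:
V(q) = q**3/2102 (V(q) = (q*(1/2102))*q**2 = (q/2102)*q**2 = q**3/2102)
B = 96 (B = (3 + 29)*3 = 32*3 = 96)
D(k) = k**2 + 97*k (D(k) = (k**2 + 96*k) + k = k**2 + 97*k)
1/(D(-3091) + V(1641)) = 1/(-3091*(97 - 3091) + (1/2102)*1641**3) = 1/(-3091*(-2994) + (1/2102)*4419017721) = 1/(9254454 + 4419017721/2102) = 1/(23871880029/2102) = 2102/23871880029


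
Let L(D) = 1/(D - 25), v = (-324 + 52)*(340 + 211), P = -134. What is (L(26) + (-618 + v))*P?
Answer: 20165526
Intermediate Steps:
v = -149872 (v = -272*551 = -149872)
L(D) = 1/(-25 + D)
(L(26) + (-618 + v))*P = (1/(-25 + 26) + (-618 - 149872))*(-134) = (1/1 - 150490)*(-134) = (1 - 150490)*(-134) = -150489*(-134) = 20165526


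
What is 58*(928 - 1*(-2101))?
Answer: 175682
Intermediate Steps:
58*(928 - 1*(-2101)) = 58*(928 + 2101) = 58*3029 = 175682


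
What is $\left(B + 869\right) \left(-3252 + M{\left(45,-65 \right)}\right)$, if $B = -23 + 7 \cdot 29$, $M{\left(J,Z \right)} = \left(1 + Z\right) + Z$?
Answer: $-3546669$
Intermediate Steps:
$M{\left(J,Z \right)} = 1 + 2 Z$
$B = 180$ ($B = -23 + 203 = 180$)
$\left(B + 869\right) \left(-3252 + M{\left(45,-65 \right)}\right) = \left(180 + 869\right) \left(-3252 + \left(1 + 2 \left(-65\right)\right)\right) = 1049 \left(-3252 + \left(1 - 130\right)\right) = 1049 \left(-3252 - 129\right) = 1049 \left(-3381\right) = -3546669$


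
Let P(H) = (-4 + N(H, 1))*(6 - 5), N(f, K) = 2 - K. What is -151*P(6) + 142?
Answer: 595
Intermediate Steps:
P(H) = -3 (P(H) = (-4 + (2 - 1*1))*(6 - 5) = (-4 + (2 - 1))*1 = (-4 + 1)*1 = -3*1 = -3)
-151*P(6) + 142 = -151*(-3) + 142 = 453 + 142 = 595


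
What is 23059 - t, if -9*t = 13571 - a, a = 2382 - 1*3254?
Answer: 221974/9 ≈ 24664.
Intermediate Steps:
a = -872 (a = 2382 - 3254 = -872)
t = -14443/9 (t = -(13571 - 1*(-872))/9 = -(13571 + 872)/9 = -1/9*14443 = -14443/9 ≈ -1604.8)
23059 - t = 23059 - 1*(-14443/9) = 23059 + 14443/9 = 221974/9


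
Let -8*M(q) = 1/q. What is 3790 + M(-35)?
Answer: 1061201/280 ≈ 3790.0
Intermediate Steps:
M(q) = -1/(8*q)
3790 + M(-35) = 3790 - ⅛/(-35) = 3790 - ⅛*(-1/35) = 3790 + 1/280 = 1061201/280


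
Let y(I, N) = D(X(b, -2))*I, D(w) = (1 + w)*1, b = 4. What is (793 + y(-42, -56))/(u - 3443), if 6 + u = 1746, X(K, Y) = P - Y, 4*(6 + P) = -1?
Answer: -143/262 ≈ -0.54580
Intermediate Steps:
P = -25/4 (P = -6 + (¼)*(-1) = -6 - ¼ = -25/4 ≈ -6.2500)
X(K, Y) = -25/4 - Y
u = 1740 (u = -6 + 1746 = 1740)
D(w) = 1 + w
y(I, N) = -13*I/4 (y(I, N) = (1 + (-25/4 - 1*(-2)))*I = (1 + (-25/4 + 2))*I = (1 - 17/4)*I = -13*I/4)
(793 + y(-42, -56))/(u - 3443) = (793 - 13/4*(-42))/(1740 - 3443) = (793 + 273/2)/(-1703) = (1859/2)*(-1/1703) = -143/262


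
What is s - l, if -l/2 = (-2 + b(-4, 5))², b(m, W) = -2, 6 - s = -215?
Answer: 253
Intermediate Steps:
s = 221 (s = 6 - 1*(-215) = 6 + 215 = 221)
l = -32 (l = -2*(-2 - 2)² = -2*(-4)² = -2*16 = -32)
s - l = 221 - 1*(-32) = 221 + 32 = 253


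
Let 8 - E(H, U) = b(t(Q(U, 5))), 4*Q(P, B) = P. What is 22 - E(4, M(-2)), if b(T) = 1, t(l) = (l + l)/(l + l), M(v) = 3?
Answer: 15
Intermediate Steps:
Q(P, B) = P/4
t(l) = 1 (t(l) = (2*l)/((2*l)) = (2*l)*(1/(2*l)) = 1)
E(H, U) = 7 (E(H, U) = 8 - 1*1 = 8 - 1 = 7)
22 - E(4, M(-2)) = 22 - 1*7 = 22 - 7 = 15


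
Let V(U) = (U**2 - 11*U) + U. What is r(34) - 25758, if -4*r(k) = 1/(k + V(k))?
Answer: -87577201/3400 ≈ -25758.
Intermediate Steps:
V(U) = U**2 - 10*U
r(k) = -1/(4*(k + k*(-10 + k)))
r(34) - 25758 = -1/4/(34*(-9 + 34)) - 25758 = -1/4*1/34/25 - 25758 = -1/4*1/34*1/25 - 25758 = -1/3400 - 25758 = -87577201/3400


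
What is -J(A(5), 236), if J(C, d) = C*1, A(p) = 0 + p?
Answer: -5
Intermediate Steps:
A(p) = p
J(C, d) = C
-J(A(5), 236) = -1*5 = -5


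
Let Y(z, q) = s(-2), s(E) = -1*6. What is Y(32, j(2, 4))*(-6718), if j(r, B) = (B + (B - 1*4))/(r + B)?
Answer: 40308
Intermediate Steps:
j(r, B) = (-4 + 2*B)/(B + r) (j(r, B) = (B + (B - 4))/(B + r) = (B + (-4 + B))/(B + r) = (-4 + 2*B)/(B + r))
s(E) = -6
Y(z, q) = -6
Y(32, j(2, 4))*(-6718) = -6*(-6718) = 40308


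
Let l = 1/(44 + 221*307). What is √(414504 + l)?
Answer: √1910526813493915/67891 ≈ 643.82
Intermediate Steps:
l = 1/67891 (l = 1/(44 + 67847) = 1/67891 ≈ 1.4729e-5)
√(414504 + l) = √(414504 + 1/67891) = √(28141091065/67891) = √1910526813493915/67891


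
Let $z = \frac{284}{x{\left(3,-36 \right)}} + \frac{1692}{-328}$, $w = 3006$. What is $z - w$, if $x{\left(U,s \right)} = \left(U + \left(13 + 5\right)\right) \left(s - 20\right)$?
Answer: $- \frac{18149708}{6027} \approx -3011.4$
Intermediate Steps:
$x{\left(U,s \right)} = \left(-20 + s\right) \left(18 + U\right)$ ($x{\left(U,s \right)} = \left(U + 18\right) \left(-20 + s\right) = \left(18 + U\right) \left(-20 + s\right) = \left(-20 + s\right) \left(18 + U\right)$)
$z = - \frac{32546}{6027}$ ($z = \frac{284}{-360 - 60 + 18 \left(-36\right) + 3 \left(-36\right)} + \frac{1692}{-328} = \frac{284}{-360 - 60 - 648 - 108} + 1692 \left(- \frac{1}{328}\right) = \frac{284}{-1176} - \frac{423}{82} = 284 \left(- \frac{1}{1176}\right) - \frac{423}{82} = - \frac{71}{294} - \frac{423}{82} = - \frac{32546}{6027} \approx -5.4$)
$z - w = - \frac{32546}{6027} - 3006 = - \frac{18149708}{6027}$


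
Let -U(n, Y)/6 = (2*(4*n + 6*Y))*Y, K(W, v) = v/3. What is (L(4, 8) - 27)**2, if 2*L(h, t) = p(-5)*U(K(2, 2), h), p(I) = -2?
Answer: 1570009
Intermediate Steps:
K(W, v) = v/3 (K(W, v) = v*(1/3) = v/3)
U(n, Y) = -6*Y*(8*n + 12*Y) (U(n, Y) = -6*2*(4*n + 6*Y)*Y = -6*(8*n + 12*Y)*Y = -6*Y*(8*n + 12*Y))
L(h, t) = 24*h*(4/3 + 3*h) (L(h, t) = (-(-48)*h*(2*((1/3)*2) + 3*h))/2 = (-(-48)*h*(2*(2/3) + 3*h))/2 = (-(-48)*h*(4/3 + 3*h))/2 = (48*h*(4/3 + 3*h))/2 = 24*h*(4/3 + 3*h))
(L(4, 8) - 27)**2 = (8*4*(4 + 9*4) - 27)**2 = (8*4*(4 + 36) - 27)**2 = (8*4*40 - 27)**2 = (1280 - 27)**2 = 1253**2 = 1570009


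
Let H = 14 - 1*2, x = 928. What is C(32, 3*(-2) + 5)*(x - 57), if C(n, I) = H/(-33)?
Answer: -3484/11 ≈ -316.73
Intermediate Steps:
H = 12 (H = 14 - 2 = 12)
C(n, I) = -4/11 (C(n, I) = 12/(-33) = 12*(-1/33) = -4/11)
C(32, 3*(-2) + 5)*(x - 57) = -4*(928 - 57)/11 = -4/11*871 = -3484/11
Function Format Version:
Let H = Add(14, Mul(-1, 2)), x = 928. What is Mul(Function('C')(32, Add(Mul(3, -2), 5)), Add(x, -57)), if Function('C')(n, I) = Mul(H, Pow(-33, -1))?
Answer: Rational(-3484, 11) ≈ -316.73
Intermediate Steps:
H = 12 (H = Add(14, -2) = 12)
Function('C')(n, I) = Rational(-4, 11) (Function('C')(n, I) = Mul(12, Pow(-33, -1)) = Mul(12, Rational(-1, 33)) = Rational(-4, 11))
Mul(Function('C')(32, Add(Mul(3, -2), 5)), Add(x, -57)) = Mul(Rational(-4, 11), Add(928, -57)) = Mul(Rational(-4, 11), 871) = Rational(-3484, 11)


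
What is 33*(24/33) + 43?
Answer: 67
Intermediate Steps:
33*(24/33) + 43 = 33*(24*(1/33)) + 43 = 33*(8/11) + 43 = 24 + 43 = 67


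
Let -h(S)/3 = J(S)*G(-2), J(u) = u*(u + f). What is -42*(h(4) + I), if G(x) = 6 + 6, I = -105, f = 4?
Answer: 52794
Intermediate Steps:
J(u) = u*(4 + u) (J(u) = u*(u + 4) = u*(4 + u))
G(x) = 12
h(S) = -36*S*(4 + S) (h(S) = -3*S*(4 + S)*12 = -36*S*(4 + S))
-42*(h(4) + I) = -42*(-36*4*(4 + 4) - 105) = -42*(-36*4*8 - 105) = -42*(-1152 - 105) = -42*(-1257) = 52794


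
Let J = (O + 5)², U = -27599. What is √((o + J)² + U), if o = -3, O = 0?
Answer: I*√27115 ≈ 164.67*I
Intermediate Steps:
J = 25 (J = (0 + 5)² = 5² = 25)
√((o + J)² + U) = √((-3 + 25)² - 27599) = √(22² - 27599) = √(484 - 27599) = √(-27115) = I*√27115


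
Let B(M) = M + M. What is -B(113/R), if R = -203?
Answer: 226/203 ≈ 1.1133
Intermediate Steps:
B(M) = 2*M
-B(113/R) = -2*113/(-203) = -2*113*(-1/203) = -2*(-113)/203 = -1*(-226/203) = 226/203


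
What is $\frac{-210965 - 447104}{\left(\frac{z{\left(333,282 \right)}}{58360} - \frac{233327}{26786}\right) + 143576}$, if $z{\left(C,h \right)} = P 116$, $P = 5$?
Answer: $- \frac{12858922932703}{2805360586064} \approx -4.5837$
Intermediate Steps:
$z{\left(C,h \right)} = 580$ ($z{\left(C,h \right)} = 5 \cdot 116 = 580$)
$\frac{-210965 - 447104}{\left(\frac{z{\left(333,282 \right)}}{58360} - \frac{233327}{26786}\right) + 143576} = \frac{-210965 - 447104}{\left(\frac{580}{58360} - \frac{233327}{26786}\right) + 143576} = - \frac{658069}{\left(580 \cdot \frac{1}{58360} - \frac{233327}{26786}\right) + 143576} = - \frac{658069}{\left(\frac{29}{2918} - \frac{233327}{26786}\right) + 143576} = - \frac{658069}{- \frac{170017848}{19540387} + 143576} = - \frac{658069}{\frac{2805360586064}{19540387}} = \left(-658069\right) \frac{19540387}{2805360586064} = - \frac{12858922932703}{2805360586064}$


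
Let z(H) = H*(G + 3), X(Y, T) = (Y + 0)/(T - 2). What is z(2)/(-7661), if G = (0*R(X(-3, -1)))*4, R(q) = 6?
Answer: -6/7661 ≈ -0.00078319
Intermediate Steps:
X(Y, T) = Y/(-2 + T)
G = 0 (G = (0*6)*4 = 0*4 = 0)
z(H) = 3*H (z(H) = H*(0 + 3) = H*3 = 3*H)
z(2)/(-7661) = (3*2)/(-7661) = 6*(-1/7661) = -6/7661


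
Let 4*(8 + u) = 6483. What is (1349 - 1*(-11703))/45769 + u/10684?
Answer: 853046091/1955983984 ≈ 0.43612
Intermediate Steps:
u = 6451/4 (u = -8 + (¼)*6483 = -8 + 6483/4 = 6451/4 ≈ 1612.8)
(1349 - 1*(-11703))/45769 + u/10684 = (1349 - 1*(-11703))/45769 + (6451/4)/10684 = (1349 + 11703)*(1/45769) + (6451/4)*(1/10684) = 13052*(1/45769) + 6451/42736 = 13052/45769 + 6451/42736 = 853046091/1955983984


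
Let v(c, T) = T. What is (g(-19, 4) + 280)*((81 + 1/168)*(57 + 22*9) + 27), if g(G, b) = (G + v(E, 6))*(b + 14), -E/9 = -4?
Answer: 26640371/28 ≈ 9.5144e+5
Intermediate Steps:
E = 36 (E = -9*(-4) = 36)
g(G, b) = (6 + G)*(14 + b) (g(G, b) = (G + 6)*(b + 14) = (6 + G)*(14 + b))
(g(-19, 4) + 280)*((81 + 1/168)*(57 + 22*9) + 27) = ((84 + 6*4 + 14*(-19) - 19*4) + 280)*((81 + 1/168)*(57 + 22*9) + 27) = ((84 + 24 - 266 - 76) + 280)*((81 + 1/168)*(57 + 198) + 27) = (-234 + 280)*((13609/168)*255 + 27) = 46*(1156765/56 + 27) = 46*(1158277/56) = 26640371/28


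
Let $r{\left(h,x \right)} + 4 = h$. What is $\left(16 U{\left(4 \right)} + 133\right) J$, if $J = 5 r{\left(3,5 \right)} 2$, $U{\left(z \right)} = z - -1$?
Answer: $-2130$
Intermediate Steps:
$U{\left(z \right)} = 1 + z$ ($U{\left(z \right)} = z + 1 = 1 + z$)
$r{\left(h,x \right)} = -4 + h$
$J = -10$ ($J = 5 \left(-4 + 3\right) 2 = 5 \left(-1\right) 2 = \left(-5\right) 2 = -10$)
$\left(16 U{\left(4 \right)} + 133\right) J = \left(16 \left(1 + 4\right) + 133\right) \left(-10\right) = \left(16 \cdot 5 + 133\right) \left(-10\right) = \left(80 + 133\right) \left(-10\right) = 213 \left(-10\right) = -2130$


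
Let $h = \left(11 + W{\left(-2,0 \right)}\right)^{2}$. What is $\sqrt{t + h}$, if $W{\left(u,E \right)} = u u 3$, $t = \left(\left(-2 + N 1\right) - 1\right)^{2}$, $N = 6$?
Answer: $\sqrt{538} \approx 23.195$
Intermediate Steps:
$t = 9$ ($t = \left(\left(-2 + 6 \cdot 1\right) - 1\right)^{2} = \left(\left(-2 + 6\right) - 1\right)^{2} = \left(4 - 1\right)^{2} = 3^{2} = 9$)
$W{\left(u,E \right)} = 3 u^{2}$ ($W{\left(u,E \right)} = u^{2} \cdot 3 = 3 u^{2}$)
$h = 529$ ($h = \left(11 + 3 \left(-2\right)^{2}\right)^{2} = \left(11 + 3 \cdot 4\right)^{2} = \left(11 + 12\right)^{2} = 23^{2} = 529$)
$\sqrt{t + h} = \sqrt{9 + 529} = \sqrt{538}$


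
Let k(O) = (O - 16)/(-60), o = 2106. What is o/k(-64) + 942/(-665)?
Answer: 2098851/1330 ≈ 1578.1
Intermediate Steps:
k(O) = 4/15 - O/60 (k(O) = (-16 + O)*(-1/60) = 4/15 - O/60)
o/k(-64) + 942/(-665) = 2106/(4/15 - 1/60*(-64)) + 942/(-665) = 2106/(4/15 + 16/15) + 942*(-1/665) = 2106/(4/3) - 942/665 = 2106*(¾) - 942/665 = 3159/2 - 942/665 = 2098851/1330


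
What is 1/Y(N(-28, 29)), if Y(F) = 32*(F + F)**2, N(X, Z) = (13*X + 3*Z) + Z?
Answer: 1/7872512 ≈ 1.2702e-7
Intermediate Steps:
N(X, Z) = 4*Z + 13*X (N(X, Z) = (3*Z + 13*X) + Z = 4*Z + 13*X)
Y(F) = 128*F**2 (Y(F) = 32*(2*F)**2 = 32*(4*F**2) = 128*F**2)
1/Y(N(-28, 29)) = 1/(128*(4*29 + 13*(-28))**2) = 1/(128*(116 - 364)**2) = 1/(128*(-248)**2) = 1/(128*61504) = 1/7872512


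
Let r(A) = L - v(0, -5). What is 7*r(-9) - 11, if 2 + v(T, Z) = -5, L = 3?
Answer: 59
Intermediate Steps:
v(T, Z) = -7 (v(T, Z) = -2 - 5 = -7)
r(A) = 10 (r(A) = 3 - 1*(-7) = 3 + 7 = 10)
7*r(-9) - 11 = 7*10 - 11 = 70 - 11 = 59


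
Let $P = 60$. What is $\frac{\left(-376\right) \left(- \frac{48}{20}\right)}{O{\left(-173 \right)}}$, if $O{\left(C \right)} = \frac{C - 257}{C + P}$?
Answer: $\frac{254928}{1075} \approx 237.14$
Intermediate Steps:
$O{\left(C \right)} = \frac{-257 + C}{60 + C}$ ($O{\left(C \right)} = \frac{C - 257}{C + 60} = \frac{-257 + C}{60 + C}$)
$\frac{\left(-376\right) \left(- \frac{48}{20}\right)}{O{\left(-173 \right)}} = \frac{\left(-376\right) \left(- \frac{48}{20}\right)}{\frac{1}{60 - 173} \left(-257 - 173\right)} = \frac{\left(-376\right) \left(\left(-48\right) \frac{1}{20}\right)}{\frac{1}{-113} \left(-430\right)} = \frac{\left(-376\right) \left(- \frac{12}{5}\right)}{\left(- \frac{1}{113}\right) \left(-430\right)} = \frac{4512}{5 \cdot \frac{430}{113}} = \frac{4512}{5} \cdot \frac{113}{430} = \frac{254928}{1075}$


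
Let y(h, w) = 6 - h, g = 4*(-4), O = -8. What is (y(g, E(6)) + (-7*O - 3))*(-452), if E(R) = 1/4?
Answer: -33900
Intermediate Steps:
g = -16
E(R) = ¼
(y(g, E(6)) + (-7*O - 3))*(-452) = ((6 - 1*(-16)) + (-7*(-8) - 3))*(-452) = ((6 + 16) + (56 - 3))*(-452) = (22 + 53)*(-452) = 75*(-452) = -33900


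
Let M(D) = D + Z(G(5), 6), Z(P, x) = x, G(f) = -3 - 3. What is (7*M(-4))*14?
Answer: 196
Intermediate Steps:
G(f) = -6
M(D) = 6 + D (M(D) = D + 6 = 6 + D)
(7*M(-4))*14 = (7*(6 - 4))*14 = (7*2)*14 = 14*14 = 196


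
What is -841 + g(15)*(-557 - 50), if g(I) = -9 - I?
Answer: 13727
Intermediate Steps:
-841 + g(15)*(-557 - 50) = -841 + (-9 - 1*15)*(-557 - 50) = -841 + (-9 - 15)*(-607) = -841 - 24*(-607) = -841 + 14568 = 13727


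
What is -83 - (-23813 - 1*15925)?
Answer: 39655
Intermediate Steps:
-83 - (-23813 - 1*15925) = -83 - (-23813 - 15925) = -83 - 1*(-39738) = -83 + 39738 = 39655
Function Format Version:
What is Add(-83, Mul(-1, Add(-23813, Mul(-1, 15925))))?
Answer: 39655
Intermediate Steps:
Add(-83, Mul(-1, Add(-23813, Mul(-1, 15925)))) = Add(-83, Mul(-1, Add(-23813, -15925))) = Add(-83, Mul(-1, -39738)) = Add(-83, 39738) = 39655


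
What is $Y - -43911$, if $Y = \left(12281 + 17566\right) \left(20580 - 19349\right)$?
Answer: $36785568$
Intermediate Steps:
$Y = 36741657$ ($Y = 29847 \cdot 1231 = 36741657$)
$Y - -43911 = 36741657 - -43911 = 36741657 + 43911 = 36785568$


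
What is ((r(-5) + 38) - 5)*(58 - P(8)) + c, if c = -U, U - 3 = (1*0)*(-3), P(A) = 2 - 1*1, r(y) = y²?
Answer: 3303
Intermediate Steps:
P(A) = 1 (P(A) = 2 - 1 = 1)
U = 3 (U = 3 + (1*0)*(-3) = 3 + 0*(-3) = 3 + 0 = 3)
c = -3 (c = -1*3 = -3)
((r(-5) + 38) - 5)*(58 - P(8)) + c = (((-5)² + 38) - 5)*(58 - 1*1) - 3 = ((25 + 38) - 5)*(58 - 1) - 3 = (63 - 5)*57 - 3 = 58*57 - 3 = 3306 - 3 = 3303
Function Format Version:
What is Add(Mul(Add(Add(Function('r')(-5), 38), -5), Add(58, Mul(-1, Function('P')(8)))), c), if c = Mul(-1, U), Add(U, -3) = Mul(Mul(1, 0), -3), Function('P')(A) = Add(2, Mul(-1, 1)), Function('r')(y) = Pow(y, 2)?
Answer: 3303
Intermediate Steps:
Function('P')(A) = 1 (Function('P')(A) = Add(2, -1) = 1)
U = 3 (U = Add(3, Mul(Mul(1, 0), -3)) = Add(3, Mul(0, -3)) = Add(3, 0) = 3)
c = -3 (c = Mul(-1, 3) = -3)
Add(Mul(Add(Add(Function('r')(-5), 38), -5), Add(58, Mul(-1, Function('P')(8)))), c) = Add(Mul(Add(Add(Pow(-5, 2), 38), -5), Add(58, Mul(-1, 1))), -3) = Add(Mul(Add(Add(25, 38), -5), Add(58, -1)), -3) = Add(Mul(Add(63, -5), 57), -3) = Add(Mul(58, 57), -3) = Add(3306, -3) = 3303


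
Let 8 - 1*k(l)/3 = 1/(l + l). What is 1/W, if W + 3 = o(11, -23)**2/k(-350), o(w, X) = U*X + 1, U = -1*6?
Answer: 16803/13474291 ≈ 0.0012470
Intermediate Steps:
k(l) = 24 - 3/(2*l) (k(l) = 24 - 3/(l + l) = 24 - 3*1/(2*l) = 24 - 3/(2*l))
U = -6
o(w, X) = 1 - 6*X (o(w, X) = -6*X + 1 = 1 - 6*X)
W = 13474291/16803 (W = -3 + (1 - 6*(-23))**2/(24 - 3/2/(-350)) = -3 + (1 + 138)**2/(24 - 3/2*(-1/350)) = -3 + 139**2/(24 + 3/700) = -3 + 19321/(16803/700) = -3 + 19321*(700/16803) = -3 + 13524700/16803 = 13474291/16803 ≈ 801.90)
1/W = 1/(13474291/16803) = 16803/13474291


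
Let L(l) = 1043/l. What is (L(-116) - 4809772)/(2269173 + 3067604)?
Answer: -557934595/619066132 ≈ -0.90125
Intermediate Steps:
(L(-116) - 4809772)/(2269173 + 3067604) = (1043/(-116) - 4809772)/(2269173 + 3067604) = (1043*(-1/116) - 4809772)/5336777 = (-1043/116 - 4809772)*(1/5336777) = -557934595/116*1/5336777 = -557934595/619066132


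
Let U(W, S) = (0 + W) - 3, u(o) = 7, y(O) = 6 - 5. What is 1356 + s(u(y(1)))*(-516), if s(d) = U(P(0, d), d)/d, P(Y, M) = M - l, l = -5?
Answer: 4848/7 ≈ 692.57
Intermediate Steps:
y(O) = 1
P(Y, M) = 5 + M (P(Y, M) = M - 1*(-5) = M + 5 = 5 + M)
U(W, S) = -3 + W (U(W, S) = W - 3 = -3 + W)
s(d) = (2 + d)/d (s(d) = (-3 + (5 + d))/d = (2 + d)/d)
1356 + s(u(y(1)))*(-516) = 1356 + ((2 + 7)/7)*(-516) = 1356 + ((⅐)*9)*(-516) = 1356 + (9/7)*(-516) = 1356 - 4644/7 = 4848/7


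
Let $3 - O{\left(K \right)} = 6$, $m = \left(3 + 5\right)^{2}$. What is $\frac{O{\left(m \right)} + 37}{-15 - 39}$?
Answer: $- \frac{17}{27} \approx -0.62963$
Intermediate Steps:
$m = 64$ ($m = 8^{2} = 64$)
$O{\left(K \right)} = -3$ ($O{\left(K \right)} = 3 - 6 = -3$)
$\frac{O{\left(m \right)} + 37}{-15 - 39} = \frac{-3 + 37}{-15 - 39} = \frac{1}{-54} \cdot 34 = \left(- \frac{1}{54}\right) 34 = - \frac{17}{27}$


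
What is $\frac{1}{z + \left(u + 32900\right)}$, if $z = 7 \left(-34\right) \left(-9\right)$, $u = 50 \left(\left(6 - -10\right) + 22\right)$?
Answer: $\frac{1}{36942} \approx 2.7069 \cdot 10^{-5}$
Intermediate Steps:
$u = 1900$ ($u = 50 \left(\left(6 + 10\right) + 22\right) = 50 \left(16 + 22\right) = 50 \cdot 38 = 1900$)
$z = 2142$ ($z = \left(-238\right) \left(-9\right) = 2142$)
$\frac{1}{z + \left(u + 32900\right)} = \frac{1}{2142 + \left(1900 + 32900\right)} = \frac{1}{2142 + 34800} = \frac{1}{36942}$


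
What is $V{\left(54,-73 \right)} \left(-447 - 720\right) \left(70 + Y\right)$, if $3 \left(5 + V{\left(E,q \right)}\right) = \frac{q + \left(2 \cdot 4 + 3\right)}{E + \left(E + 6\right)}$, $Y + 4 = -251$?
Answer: $- \frac{63760990}{57} \approx -1.1186 \cdot 10^{6}$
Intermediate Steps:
$Y = -255$ ($Y = -4 - 251 = -255$)
$V{\left(E,q \right)} = -5 + \frac{11 + q}{3 \left(6 + 2 E\right)}$ ($V{\left(E,q \right)} = -5 + \frac{\left(q + \left(2 \cdot 4 + 3\right)\right) \frac{1}{E + \left(E + 6\right)}}{3} = -5 + \frac{\left(q + \left(8 + 3\right)\right) \frac{1}{E + \left(6 + E\right)}}{3} = -5 + \frac{\left(q + 11\right) \frac{1}{6 + 2 E}}{3} = -5 + \frac{\left(11 + q\right) \frac{1}{6 + 2 E}}{3} = -5 + \frac{\frac{1}{6 + 2 E} \left(11 + q\right)}{3} = -5 + \frac{11 + q}{3 \left(6 + 2 E\right)}$)
$V{\left(54,-73 \right)} \left(-447 - 720\right) \left(70 + Y\right) = \frac{-79 - 73 - 1620}{6 \left(3 + 54\right)} \left(-447 - 720\right) \left(70 - 255\right) = \frac{-79 - 73 - 1620}{6 \cdot 57} \left(\left(-1167\right) \left(-185\right)\right) = \frac{1}{6} \cdot \frac{1}{57} \left(-1772\right) 215895 = \left(- \frac{886}{171}\right) 215895 = - \frac{63760990}{57}$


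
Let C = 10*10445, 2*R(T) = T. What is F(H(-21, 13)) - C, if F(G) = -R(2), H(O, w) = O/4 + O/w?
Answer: -104451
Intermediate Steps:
R(T) = T/2
H(O, w) = O/4 + O/w (H(O, w) = O*(¼) + O/w = O/4 + O/w)
F(G) = -1 (F(G) = -2/2 = -1*1 = -1)
C = 104450
F(H(-21, 13)) - C = -1 - 1*104450 = -1 - 104450 = -104451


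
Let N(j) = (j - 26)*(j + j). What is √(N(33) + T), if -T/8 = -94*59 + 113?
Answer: √43926 ≈ 209.59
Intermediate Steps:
N(j) = 2*j*(-26 + j) (N(j) = (-26 + j)*(2*j) = 2*j*(-26 + j))
T = 43464 (T = -8*(-94*59 + 113) = -8*(-5546 + 113) = -8*(-5433) = 43464)
√(N(33) + T) = √(2*33*(-26 + 33) + 43464) = √(2*33*7 + 43464) = √(462 + 43464) = √43926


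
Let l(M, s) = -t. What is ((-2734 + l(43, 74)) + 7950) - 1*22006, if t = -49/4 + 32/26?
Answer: -872507/52 ≈ -16779.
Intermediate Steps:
t = -573/52 (t = -49*¼ + 32*(1/26) = -49/4 + 16/13 = -573/52 ≈ -11.019)
l(M, s) = 573/52 (l(M, s) = -1*(-573/52) = 573/52)
((-2734 + l(43, 74)) + 7950) - 1*22006 = ((-2734 + 573/52) + 7950) - 1*22006 = (-141595/52 + 7950) - 22006 = 271805/52 - 22006 = -872507/52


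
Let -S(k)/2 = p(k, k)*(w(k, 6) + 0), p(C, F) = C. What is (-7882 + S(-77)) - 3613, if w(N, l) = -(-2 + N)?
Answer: 671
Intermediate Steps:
w(N, l) = 2 - N
S(k) = -2*k*(2 - k) (S(k) = -2*k*((2 - k) + 0) = -2*k*(2 - k))
(-7882 + S(-77)) - 3613 = (-7882 + 2*(-77)*(-2 - 77)) - 3613 = (-7882 + 2*(-77)*(-79)) - 3613 = (-7882 + 12166) - 3613 = 4284 - 3613 = 671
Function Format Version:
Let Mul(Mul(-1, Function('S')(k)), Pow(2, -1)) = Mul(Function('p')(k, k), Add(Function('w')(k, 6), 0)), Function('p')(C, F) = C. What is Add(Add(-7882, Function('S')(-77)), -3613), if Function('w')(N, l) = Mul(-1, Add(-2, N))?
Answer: 671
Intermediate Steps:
Function('w')(N, l) = Add(2, Mul(-1, N))
Function('S')(k) = Mul(-2, k, Add(2, Mul(-1, k))) (Function('S')(k) = Mul(-2, Mul(k, Add(Add(2, Mul(-1, k)), 0))) = Mul(-2, Mul(k, Add(2, Mul(-1, k)))) = Mul(-2, k, Add(2, Mul(-1, k))))
Add(Add(-7882, Function('S')(-77)), -3613) = Add(Add(-7882, Mul(2, -77, Add(-2, -77))), -3613) = Add(Add(-7882, Mul(2, -77, -79)), -3613) = Add(Add(-7882, 12166), -3613) = Add(4284, -3613) = 671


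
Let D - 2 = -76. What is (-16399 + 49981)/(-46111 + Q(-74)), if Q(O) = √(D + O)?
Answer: -1548499602/2126224469 - 67164*I*√37/2126224469 ≈ -0.72829 - 0.00019214*I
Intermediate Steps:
D = -74 (D = 2 - 76 = -74)
Q(O) = √(-74 + O)
(-16399 + 49981)/(-46111 + Q(-74)) = (-16399 + 49981)/(-46111 + √(-74 - 74)) = 33582/(-46111 + √(-148)) = 33582/(-46111 + 2*I*√37)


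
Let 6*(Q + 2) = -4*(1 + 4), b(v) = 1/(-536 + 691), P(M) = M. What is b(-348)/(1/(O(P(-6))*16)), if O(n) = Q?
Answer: -256/465 ≈ -0.55054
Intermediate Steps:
b(v) = 1/155
Q = -16/3 (Q = -2 + (-4*(1 + 4))/6 = -2 + (-4*5)/6 = -2 + (⅙)*(-20) = -2 - 10/3 = -16/3 ≈ -5.3333)
O(n) = -16/3
b(-348)/(1/(O(P(-6))*16)) = 1/(155*(1/(-16/3*16))) = 1/(155*(1/(-256/3))) = 1/(155*(-3/256)) = (1/155)*(-256/3) = -256/465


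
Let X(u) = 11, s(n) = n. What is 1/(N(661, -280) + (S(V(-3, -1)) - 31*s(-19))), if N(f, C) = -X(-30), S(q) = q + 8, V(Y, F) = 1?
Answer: 1/587 ≈ 0.0017036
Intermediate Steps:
S(q) = 8 + q
N(f, C) = -11 (N(f, C) = -1*11 = -11)
1/(N(661, -280) + (S(V(-3, -1)) - 31*s(-19))) = 1/(-11 + ((8 + 1) - 31*(-19))) = 1/(-11 + (9 + 589)) = 1/(-11 + 598) = 1/587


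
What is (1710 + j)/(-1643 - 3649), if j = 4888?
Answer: -3299/2646 ≈ -1.2468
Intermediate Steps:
(1710 + j)/(-1643 - 3649) = (1710 + 4888)/(-1643 - 3649) = 6598/(-5292) = 6598*(-1/5292) = -3299/2646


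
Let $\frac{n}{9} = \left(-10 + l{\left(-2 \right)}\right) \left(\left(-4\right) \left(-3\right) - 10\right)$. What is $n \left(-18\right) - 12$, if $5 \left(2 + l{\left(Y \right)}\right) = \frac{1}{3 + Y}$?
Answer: $\frac{19056}{5} \approx 3811.2$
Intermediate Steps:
$l{\left(Y \right)} = -2 + \frac{1}{5 \left(3 + Y\right)}$
$n = - \frac{1062}{5}$ ($n = 9 \left(-10 + \frac{-29 - -20}{5 \left(3 - 2\right)}\right) \left(\left(-4\right) \left(-3\right) - 10\right) = 9 \left(-10 + \frac{-29 + 20}{5 \cdot 1}\right) \left(12 - 10\right) = 9 \left(-10 + \frac{1}{5} \cdot 1 \left(-9\right)\right) 2 = 9 \left(-10 - \frac{9}{5}\right) 2 = 9 \left(\left(- \frac{59}{5}\right) 2\right) = 9 \left(- \frac{118}{5}\right) = - \frac{1062}{5} \approx -212.4$)
$n \left(-18\right) - 12 = \left(- \frac{1062}{5}\right) \left(-18\right) - 12 = \frac{19116}{5} - 12 = \frac{19056}{5}$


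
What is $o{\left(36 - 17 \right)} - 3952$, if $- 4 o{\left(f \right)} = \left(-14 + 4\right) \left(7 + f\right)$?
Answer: $-3887$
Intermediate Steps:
$o{\left(f \right)} = \frac{35}{2} + \frac{5 f}{2}$ ($o{\left(f \right)} = - \frac{\left(-14 + 4\right) \left(7 + f\right)}{4} = - \frac{\left(-10\right) \left(7 + f\right)}{4} = - \frac{-70 - 10 f}{4} = \frac{35}{2} + \frac{5 f}{2}$)
$o{\left(36 - 17 \right)} - 3952 = \left(\frac{35}{2} + \frac{5 \left(36 - 17\right)}{2}\right) - 3952 = \left(\frac{35}{2} + \frac{5}{2} \cdot 19\right) - 3952 = \left(\frac{35}{2} + \frac{95}{2}\right) - 3952 = 65 - 3952 = -3887$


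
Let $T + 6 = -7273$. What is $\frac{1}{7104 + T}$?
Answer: $- \frac{1}{175} \approx -0.0057143$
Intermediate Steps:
$T = -7279$ ($T = -6 - 7273 = -7279$)
$\frac{1}{7104 + T} = \frac{1}{7104 - 7279} = \frac{1}{-175} = - \frac{1}{175}$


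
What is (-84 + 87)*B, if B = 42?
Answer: 126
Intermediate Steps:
(-84 + 87)*B = (-84 + 87)*42 = 3*42 = 126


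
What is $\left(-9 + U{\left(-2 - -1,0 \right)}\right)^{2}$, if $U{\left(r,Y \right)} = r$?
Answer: $100$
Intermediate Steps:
$\left(-9 + U{\left(-2 - -1,0 \right)}\right)^{2} = \left(-9 - 1\right)^{2} = \left(-10\right)^{2} = 100$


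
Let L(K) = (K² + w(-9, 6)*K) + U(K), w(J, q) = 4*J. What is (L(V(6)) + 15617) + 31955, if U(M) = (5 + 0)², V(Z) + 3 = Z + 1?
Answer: 47469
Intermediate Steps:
V(Z) = -2 + Z (V(Z) = -3 + (Z + 1) = -3 + (1 + Z) = -2 + Z)
U(M) = 25 (U(M) = 5² = 25)
L(K) = 25 + K² - 36*K (L(K) = (K² + (4*(-9))*K) + 25 = (K² - 36*K) + 25 = 25 + K² - 36*K)
(L(V(6)) + 15617) + 31955 = ((25 + (-2 + 6)² - 36*(-2 + 6)) + 15617) + 31955 = ((25 + 4² - 36*4) + 15617) + 31955 = ((25 + 16 - 144) + 15617) + 31955 = (-103 + 15617) + 31955 = 15514 + 31955 = 47469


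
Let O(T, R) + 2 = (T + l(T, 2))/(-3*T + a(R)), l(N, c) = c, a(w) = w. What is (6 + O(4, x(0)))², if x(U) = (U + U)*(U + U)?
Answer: 49/4 ≈ 12.250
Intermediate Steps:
x(U) = 4*U² (x(U) = (2*U)*(2*U) = 4*U²)
O(T, R) = -2 + (2 + T)/(R - 3*T) (O(T, R) = -2 + (T + 2)/(-3*T + R) = -2 + (2 + T)/(R - 3*T))
(6 + O(4, x(0)))² = (6 + (2 - 8*0² + 7*4)/(4*0² - 3*4))² = (6 + (2 - 8*0 + 28)/(4*0 - 12))² = (6 + (2 - 2*0 + 28)/(0 - 12))² = (6 + (2 + 0 + 28)/(-12))² = (6 - 1/12*30)² = (6 - 5/2)² = (7/2)² = 49/4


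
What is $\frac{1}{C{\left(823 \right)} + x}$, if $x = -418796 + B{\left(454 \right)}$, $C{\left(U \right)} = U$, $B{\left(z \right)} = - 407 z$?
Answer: $- \frac{1}{602751} \approx -1.6591 \cdot 10^{-6}$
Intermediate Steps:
$x = -603574$ ($x = -418796 - 184778 = -603574$)
$\frac{1}{C{\left(823 \right)} + x} = \frac{1}{823 - 603574} = \frac{1}{-602751} = - \frac{1}{602751}$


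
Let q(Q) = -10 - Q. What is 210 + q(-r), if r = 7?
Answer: 207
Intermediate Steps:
210 + q(-r) = 210 + (-10 - (-1)*7) = 210 + (-10 - 1*(-7)) = 210 + (-10 + 7) = 210 - 3 = 207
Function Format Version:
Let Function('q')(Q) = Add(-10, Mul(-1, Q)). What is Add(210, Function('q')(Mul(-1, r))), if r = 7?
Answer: 207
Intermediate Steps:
Add(210, Function('q')(Mul(-1, r))) = Add(210, Add(-10, Mul(-1, Mul(-1, 7)))) = Add(210, Add(-10, Mul(-1, -7))) = Add(210, Add(-10, 7)) = Add(210, -3) = 207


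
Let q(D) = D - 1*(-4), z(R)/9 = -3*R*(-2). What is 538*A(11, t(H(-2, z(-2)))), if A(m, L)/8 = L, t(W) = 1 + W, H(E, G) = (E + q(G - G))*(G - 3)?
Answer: -951184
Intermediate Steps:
z(R) = 54*R (z(R) = 9*(-3*R*(-2)) = 9*(6*R) = 54*R)
q(D) = 4 + D (q(D) = D + 4 = 4 + D)
H(E, G) = (-3 + G)*(4 + E) (H(E, G) = (E + (4 + (G - G)))*(G - 3) = (E + (4 + 0))*(-3 + G) = (E + 4)*(-3 + G) = (4 + E)*(-3 + G) = (-3 + G)*(4 + E))
A(m, L) = 8*L
538*A(11, t(H(-2, z(-2)))) = 538*(8*(1 + (-12 - 3*(-2) + 4*(54*(-2)) - 108*(-2)))) = 538*(8*(1 + (-12 + 6 + 4*(-108) - 2*(-108)))) = 538*(8*(1 + (-12 + 6 - 432 + 216))) = 538*(8*(1 - 222)) = 538*(8*(-221)) = 538*(-1768) = -951184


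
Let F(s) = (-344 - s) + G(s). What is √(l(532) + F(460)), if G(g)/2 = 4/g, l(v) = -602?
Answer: 2*I*√4648530/115 ≈ 37.496*I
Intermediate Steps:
G(g) = 8/g (G(g) = 2*(4/g) = 8/g)
F(s) = -344 - s + 8/s (F(s) = (-344 - s) + 8/s = -344 - s + 8/s)
√(l(532) + F(460)) = √(-602 + (-344 - 1*460 + 8/460)) = √(-602 + (-344 - 460 + 8*(1/460))) = √(-602 + (-344 - 460 + 2/115)) = √(-602 - 92458/115) = √(-161688/115) = 2*I*√4648530/115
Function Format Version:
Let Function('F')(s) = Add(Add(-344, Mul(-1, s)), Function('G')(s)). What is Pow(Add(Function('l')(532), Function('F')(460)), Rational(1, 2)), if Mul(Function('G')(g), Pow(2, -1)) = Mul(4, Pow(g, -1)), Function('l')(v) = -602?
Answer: Mul(Rational(2, 115), I, Pow(4648530, Rational(1, 2))) ≈ Mul(37.496, I)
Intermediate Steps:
Function('G')(g) = Mul(8, Pow(g, -1)) (Function('G')(g) = Mul(2, Mul(4, Pow(g, -1))) = Mul(8, Pow(g, -1)))
Function('F')(s) = Add(-344, Mul(-1, s), Mul(8, Pow(s, -1))) (Function('F')(s) = Add(Add(-344, Mul(-1, s)), Mul(8, Pow(s, -1))) = Add(-344, Mul(-1, s), Mul(8, Pow(s, -1))))
Pow(Add(Function('l')(532), Function('F')(460)), Rational(1, 2)) = Pow(Add(-602, Add(-344, Mul(-1, 460), Mul(8, Pow(460, -1)))), Rational(1, 2)) = Pow(Add(-602, Add(-344, -460, Mul(8, Rational(1, 460)))), Rational(1, 2)) = Pow(Add(-602, Add(-344, -460, Rational(2, 115))), Rational(1, 2)) = Pow(Add(-602, Rational(-92458, 115)), Rational(1, 2)) = Pow(Rational(-161688, 115), Rational(1, 2)) = Mul(Rational(2, 115), I, Pow(4648530, Rational(1, 2)))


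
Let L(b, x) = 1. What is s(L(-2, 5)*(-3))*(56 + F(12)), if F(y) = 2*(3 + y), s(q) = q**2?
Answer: 774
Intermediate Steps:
F(y) = 6 + 2*y
s(L(-2, 5)*(-3))*(56 + F(12)) = (1*(-3))**2*(56 + (6 + 2*12)) = (-3)**2*(56 + (6 + 24)) = 9*(56 + 30) = 9*86 = 774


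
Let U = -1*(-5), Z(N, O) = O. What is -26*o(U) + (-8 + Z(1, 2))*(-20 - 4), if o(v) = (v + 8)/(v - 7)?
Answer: 313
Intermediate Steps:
U = 5
o(v) = (8 + v)/(-7 + v)
-26*o(U) + (-8 + Z(1, 2))*(-20 - 4) = -26*(8 + 5)/(-7 + 5) + (-8 + 2)*(-20 - 4) = -26*13/(-2) - 6*(-24) = -(-13)*13 + 144 = -26*(-13/2) + 144 = 169 + 144 = 313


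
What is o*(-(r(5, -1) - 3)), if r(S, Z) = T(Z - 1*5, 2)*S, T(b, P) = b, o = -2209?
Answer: -72897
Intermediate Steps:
r(S, Z) = S*(-5 + Z) (r(S, Z) = (Z - 1*5)*S = (Z - 5)*S = (-5 + Z)*S = S*(-5 + Z))
o*(-(r(5, -1) - 3)) = -(-2209)*(5*(-5 - 1) - 3) = -(-2209)*(5*(-6) - 3) = -(-2209)*(-30 - 3) = -(-2209)*(-33) = -2209*33 = -72897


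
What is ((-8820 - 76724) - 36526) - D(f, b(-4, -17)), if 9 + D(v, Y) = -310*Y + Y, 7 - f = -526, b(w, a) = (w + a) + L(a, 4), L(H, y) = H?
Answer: -133803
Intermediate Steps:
b(w, a) = w + 2*a (b(w, a) = (w + a) + a = (a + w) + a = w + 2*a)
f = 533 (f = 7 - 1*(-526) = 7 + 526 = 533)
D(v, Y) = -9 - 309*Y (D(v, Y) = -9 + (-310*Y + Y) = -9 - 309*Y)
((-8820 - 76724) - 36526) - D(f, b(-4, -17)) = ((-8820 - 76724) - 36526) - (-9 - 309*(-4 + 2*(-17))) = (-85544 - 36526) - (-9 - 309*(-4 - 34)) = -122070 - (-9 - 309*(-38)) = -122070 - (-9 + 11742) = -122070 - 1*11733 = -122070 - 11733 = -133803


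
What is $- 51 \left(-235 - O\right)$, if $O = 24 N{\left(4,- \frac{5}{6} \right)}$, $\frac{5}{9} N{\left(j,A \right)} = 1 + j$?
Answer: $23001$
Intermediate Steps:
$N{\left(j,A \right)} = \frac{9}{5} + \frac{9 j}{5}$ ($N{\left(j,A \right)} = \frac{9 \left(1 + j\right)}{5} = \frac{9}{5} + \frac{9 j}{5}$)
$O = 216$ ($O = 24 \left(\frac{9}{5} + \frac{9}{5} \cdot 4\right) = 24 \left(\frac{9}{5} + \frac{36}{5}\right) = 24 \cdot 9 = 216$)
$- 51 \left(-235 - O\right) = - 51 \left(-235 - 216\right) = \left(-51\right) \left(-451\right) = 23001$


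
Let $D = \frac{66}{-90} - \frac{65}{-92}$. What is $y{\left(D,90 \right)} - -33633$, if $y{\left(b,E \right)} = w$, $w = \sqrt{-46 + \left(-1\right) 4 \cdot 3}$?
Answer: $33633 + i \sqrt{58} \approx 33633.0 + 7.6158 i$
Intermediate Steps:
$D = - \frac{37}{1380}$ ($D = 66 \left(- \frac{1}{90}\right) - - \frac{65}{92} = - \frac{11}{15} + \frac{65}{92} = - \frac{37}{1380} \approx -0.026812$)
$w = i \sqrt{58}$ ($w = \sqrt{-46 - 12} = \sqrt{-58} = i \sqrt{58} \approx 7.6158 i$)
$y{\left(b,E \right)} = i \sqrt{58}$
$y{\left(D,90 \right)} - -33633 = i \sqrt{58} - -33633 = i \sqrt{58} + 33633 = 33633 + i \sqrt{58}$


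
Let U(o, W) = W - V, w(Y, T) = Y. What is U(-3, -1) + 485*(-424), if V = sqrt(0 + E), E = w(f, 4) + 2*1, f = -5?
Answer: -205641 - I*sqrt(3) ≈ -2.0564e+5 - 1.732*I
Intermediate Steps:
E = -3 (E = -5 + 2*1 = -5 + 2 = -3)
V = I*sqrt(3) (V = sqrt(0 - 3) = sqrt(-3) = I*sqrt(3) ≈ 1.732*I)
U(o, W) = W - I*sqrt(3)
U(-3, -1) + 485*(-424) = (-1 - I*sqrt(3)) + 485*(-424) = (-1 - I*sqrt(3)) - 205640 = -205641 - I*sqrt(3)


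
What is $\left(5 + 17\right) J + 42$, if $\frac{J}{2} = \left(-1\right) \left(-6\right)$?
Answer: $306$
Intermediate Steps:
$J = 12$ ($J = 2 \left(\left(-1\right) \left(-6\right)\right) = 2 \cdot 6 = 12$)
$\left(5 + 17\right) J + 42 = \left(5 + 17\right) 12 + 42 = 22 \cdot 12 + 42 = 264 + 42 = 306$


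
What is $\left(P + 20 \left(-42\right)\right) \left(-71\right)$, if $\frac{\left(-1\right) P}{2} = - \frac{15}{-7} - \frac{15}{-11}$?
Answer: $\frac{4630620}{77} \approx 60138.0$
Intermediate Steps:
$P = - \frac{540}{77}$ ($P = - 2 \left(- \frac{15}{-7} - \frac{15}{-11}\right) = - 2 \left(\left(-15\right) \left(- \frac{1}{7}\right) - - \frac{15}{11}\right) = - 2 \left(\frac{15}{7} + \frac{15}{11}\right) = \left(-2\right) \frac{270}{77} = - \frac{540}{77} \approx -7.013$)
$\left(P + 20 \left(-42\right)\right) \left(-71\right) = \left(- \frac{540}{77} + 20 \left(-42\right)\right) \left(-71\right) = \left(- \frac{540}{77} - 840\right) \left(-71\right) = \left(- \frac{65220}{77}\right) \left(-71\right) = \frac{4630620}{77}$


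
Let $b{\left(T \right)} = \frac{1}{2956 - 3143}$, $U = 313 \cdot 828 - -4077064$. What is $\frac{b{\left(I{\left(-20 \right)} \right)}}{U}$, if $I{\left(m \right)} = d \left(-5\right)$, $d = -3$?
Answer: $- \frac{1}{810874636} \approx -1.2332 \cdot 10^{-9}$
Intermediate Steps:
$U = 4336228$ ($U = 259164 + 4077064 = 4336228$)
$I{\left(m \right)} = 15$ ($I{\left(m \right)} = \left(-3\right) \left(-5\right) = 15$)
$b{\left(T \right)} = - \frac{1}{187}$ ($b{\left(T \right)} = \frac{1}{-187} = - \frac{1}{187}$)
$\frac{b{\left(I{\left(-20 \right)} \right)}}{U} = - \frac{1}{187 \cdot 4336228} = \left(- \frac{1}{187}\right) \frac{1}{4336228} = - \frac{1}{810874636}$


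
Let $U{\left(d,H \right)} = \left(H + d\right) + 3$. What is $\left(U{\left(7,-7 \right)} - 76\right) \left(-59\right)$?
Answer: $4307$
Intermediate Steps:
$U{\left(d,H \right)} = 3 + H + d$
$\left(U{\left(7,-7 \right)} - 76\right) \left(-59\right) = \left(\left(3 - 7 + 7\right) - 76\right) \left(-59\right) = \left(3 - 76\right) \left(-59\right) = \left(-73\right) \left(-59\right) = 4307$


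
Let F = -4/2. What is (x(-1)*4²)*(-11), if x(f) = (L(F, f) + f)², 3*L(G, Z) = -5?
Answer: -11264/9 ≈ -1251.6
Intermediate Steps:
F = -2 (F = -4*½ = -2)
L(G, Z) = -5/3 (L(G, Z) = (⅓)*(-5) = -5/3)
x(f) = (-5/3 + f)²
(x(-1)*4²)*(-11) = (((-5 + 3*(-1))²/9)*4²)*(-11) = (((-5 - 3)²/9)*16)*(-11) = (((⅑)*(-8)²)*16)*(-11) = (((⅑)*64)*16)*(-11) = ((64/9)*16)*(-11) = (1024/9)*(-11) = -11264/9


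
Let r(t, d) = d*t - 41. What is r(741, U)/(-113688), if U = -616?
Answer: 456497/113688 ≈ 4.0154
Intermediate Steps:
r(t, d) = -41 + d*t
r(741, U)/(-113688) = (-41 - 616*741)/(-113688) = (-41 - 456456)*(-1/113688) = -456497*(-1/113688) = 456497/113688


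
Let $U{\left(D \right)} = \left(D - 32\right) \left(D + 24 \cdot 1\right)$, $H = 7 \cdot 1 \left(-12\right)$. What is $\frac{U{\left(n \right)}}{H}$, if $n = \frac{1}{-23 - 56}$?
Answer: $\frac{1597485}{174748} \approx 9.1416$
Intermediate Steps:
$n = - \frac{1}{79}$ ($n = \frac{1}{-79} = - \frac{1}{79} \approx -0.012658$)
$H = -84$ ($H = 7 \left(-12\right) = -84$)
$U{\left(D \right)} = \left(-32 + D\right) \left(24 + D\right)$ ($U{\left(D \right)} = \left(-32 + D\right) \left(D + 24\right) = \left(-32 + D\right) \left(24 + D\right)$)
$\frac{U{\left(n \right)}}{H} = \frac{-768 + \left(- \frac{1}{79}\right)^{2} - - \frac{8}{79}}{-84} = \left(-768 + \frac{1}{6241} + \frac{8}{79}\right) \left(- \frac{1}{84}\right) = \left(- \frac{4792455}{6241}\right) \left(- \frac{1}{84}\right) = \frac{1597485}{174748}$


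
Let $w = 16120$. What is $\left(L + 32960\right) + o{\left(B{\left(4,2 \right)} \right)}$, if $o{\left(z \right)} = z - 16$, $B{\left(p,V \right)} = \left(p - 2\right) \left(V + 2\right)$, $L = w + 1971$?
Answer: $51043$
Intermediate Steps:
$L = 18091$ ($L = 16120 + 1971 = 18091$)
$B{\left(p,V \right)} = \left(-2 + p\right) \left(2 + V\right)$
$o{\left(z \right)} = -16 + z$ ($o{\left(z \right)} = z - 16 = -16 + z$)
$\left(L + 32960\right) + o{\left(B{\left(4,2 \right)} \right)} = \left(18091 + 32960\right) + \left(-16 + \left(-4 - 4 + 2 \cdot 4 + 2 \cdot 4\right)\right) = 51051 + \left(-16 + \left(-4 - 4 + 8 + 8\right)\right) = 51051 + \left(-16 + 8\right) = 51051 - 8 = 51043$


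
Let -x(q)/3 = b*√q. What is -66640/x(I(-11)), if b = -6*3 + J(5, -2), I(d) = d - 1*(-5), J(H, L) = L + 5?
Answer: 6664*I*√6/27 ≈ 604.57*I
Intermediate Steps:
J(H, L) = 5 + L
I(d) = 5 + d (I(d) = d + 5 = 5 + d)
b = -15 (b = -6*3 + (5 - 2) = -18 + 3 = -15)
x(q) = 45*√q (x(q) = -(-45)*√q = 45*√q)
-66640/x(I(-11)) = -66640*1/(45*√(5 - 11)) = -66640*(-I*√6/270) = -(-6664)*I*√6/27 = 6664*I*√6/27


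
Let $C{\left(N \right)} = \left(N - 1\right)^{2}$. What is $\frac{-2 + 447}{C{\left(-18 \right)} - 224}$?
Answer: $\frac{445}{137} \approx 3.2482$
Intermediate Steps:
$C{\left(N \right)} = \left(-1 + N\right)^{2}$
$\frac{-2 + 447}{C{\left(-18 \right)} - 224} = \frac{-2 + 447}{\left(-1 - 18\right)^{2} - 224} = \frac{445}{\left(-19\right)^{2} - 224} = \frac{445}{361 - 224} = \frac{445}{137}$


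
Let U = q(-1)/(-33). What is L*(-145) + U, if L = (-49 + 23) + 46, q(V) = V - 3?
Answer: -95696/33 ≈ -2899.9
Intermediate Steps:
q(V) = -3 + V
L = 20 (L = -26 + 46 = 20)
U = 4/33 (U = (-3 - 1)/(-33) = -4*(-1/33) = 4/33 ≈ 0.12121)
L*(-145) + U = 20*(-145) + 4/33 = -2900 + 4/33 = -95696/33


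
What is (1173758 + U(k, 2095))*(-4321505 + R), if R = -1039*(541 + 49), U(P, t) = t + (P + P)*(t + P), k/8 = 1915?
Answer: -2638837756400295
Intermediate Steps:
k = 15320 (k = 8*1915 = 15320)
U(P, t) = t + 2*P*(P + t) (U(P, t) = t + (2*P)*(P + t) = t + 2*P*(P + t))
R = -613010 (R = -1039*590 = -613010)
(1173758 + U(k, 2095))*(-4321505 + R) = (1173758 + (2095 + 2*15320**2 + 2*15320*2095))*(-4321505 - 613010) = (1173758 + (2095 + 2*234702400 + 64190800))*(-4934515) = (1173758 + (2095 + 469404800 + 64190800))*(-4934515) = (1173758 + 533597695)*(-4934515) = 534771453*(-4934515) = -2638837756400295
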